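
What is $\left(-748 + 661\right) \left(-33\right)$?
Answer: $2871$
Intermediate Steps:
$\left(-748 + 661\right) \left(-33\right) = \left(-87\right) \left(-33\right) = 2871$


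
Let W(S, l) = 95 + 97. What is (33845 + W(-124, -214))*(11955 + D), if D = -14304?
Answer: -79952913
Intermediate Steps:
W(S, l) = 192
(33845 + W(-124, -214))*(11955 + D) = (33845 + 192)*(11955 - 14304) = 34037*(-2349) = -79952913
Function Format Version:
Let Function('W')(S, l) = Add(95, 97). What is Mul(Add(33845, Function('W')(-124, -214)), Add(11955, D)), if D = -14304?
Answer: -79952913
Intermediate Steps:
Function('W')(S, l) = 192
Mul(Add(33845, Function('W')(-124, -214)), Add(11955, D)) = Mul(Add(33845, 192), Add(11955, -14304)) = Mul(34037, -2349) = -79952913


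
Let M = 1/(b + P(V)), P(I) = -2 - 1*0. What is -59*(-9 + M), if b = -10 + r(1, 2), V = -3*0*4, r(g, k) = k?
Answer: 5369/10 ≈ 536.90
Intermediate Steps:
V = 0 (V = 0*4 = 0)
P(I) = -2 (P(I) = -2 + 0 = -2)
b = -8 (b = -10 + 2 = -8)
M = -⅒ (M = 1/(-8 - 2) = 1/(-10) = -⅒ ≈ -0.10000)
-59*(-9 + M) = -59*(-9 - ⅒) = -59*(-91/10) = 5369/10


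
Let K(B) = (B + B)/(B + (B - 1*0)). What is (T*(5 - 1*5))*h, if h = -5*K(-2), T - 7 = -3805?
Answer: 0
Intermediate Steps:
K(B) = 1 (K(B) = (2*B)/(B + (B + 0)) = (2*B)/(B + B) = (2*B)/((2*B)) = (2*B)*(1/(2*B)) = 1)
T = -3798 (T = 7 - 3805 = -3798)
h = -5 (h = -5*1 = -5)
(T*(5 - 1*5))*h = -3798*(5 - 1*5)*(-5) = -3798*(5 - 5)*(-5) = -3798*0*(-5) = 0*(-5) = 0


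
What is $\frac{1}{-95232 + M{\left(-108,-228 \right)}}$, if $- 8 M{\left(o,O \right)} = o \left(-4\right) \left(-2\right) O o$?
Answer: $\frac{1}{2564160} \approx 3.8999 \cdot 10^{-7}$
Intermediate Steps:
$M{\left(o,O \right)} = - O o^{2}$ ($M{\left(o,O \right)} = - \frac{o \left(-4\right) \left(-2\right) O o}{8} = - \frac{- 4 o \left(-2\right) O o}{8} = - \frac{8 o O o}{8} = - \frac{8 O o o}{8} = - \frac{8 O o^{2}}{8} = - O o^{2}$)
$\frac{1}{-95232 + M{\left(-108,-228 \right)}} = \frac{1}{-95232 - - 228 \left(-108\right)^{2}} = \frac{1}{-95232 - \left(-228\right) 11664} = \frac{1}{-95232 + 2659392} = \frac{1}{2564160}$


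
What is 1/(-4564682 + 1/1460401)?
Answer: -1460401/6666266157481 ≈ -2.1907e-7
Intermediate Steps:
1/(-4564682 + 1/1460401) = 1/(-6666266157481/1460401) = -1460401/6666266157481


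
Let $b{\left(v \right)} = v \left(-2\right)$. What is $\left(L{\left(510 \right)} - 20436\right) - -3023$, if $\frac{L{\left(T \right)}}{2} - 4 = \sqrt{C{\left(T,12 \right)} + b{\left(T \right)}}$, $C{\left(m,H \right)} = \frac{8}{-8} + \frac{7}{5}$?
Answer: $-17405 + \frac{2 i \sqrt{25490}}{5} \approx -17405.0 + 63.862 i$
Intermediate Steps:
$C{\left(m,H \right)} = \frac{2}{5}$ ($C{\left(m,H \right)} = 8 \left(- \frac{1}{8}\right) + 7 \cdot \frac{1}{5} = -1 + \frac{7}{5} = \frac{2}{5}$)
$b{\left(v \right)} = - 2 v$
$L{\left(T \right)} = 8 + 2 \sqrt{\frac{2}{5} - 2 T}$
$\left(L{\left(510 \right)} - 20436\right) - -3023 = \left(\left(8 + \frac{2 \sqrt{10 - 25500}}{5}\right) - 20436\right) - -3023 = \left(\left(8 + \frac{2 \sqrt{10 - 25500}}{5}\right) - 20436\right) + \left(3080 - 57\right) = \left(\left(8 + \frac{2 \sqrt{-25490}}{5}\right) - 20436\right) + 3023 = \left(\left(8 + \frac{2 i \sqrt{25490}}{5}\right) - 20436\right) + 3023 = \left(-20428 + \frac{2 i \sqrt{25490}}{5}\right) + 3023 = -17405 + \frac{2 i \sqrt{25490}}{5}$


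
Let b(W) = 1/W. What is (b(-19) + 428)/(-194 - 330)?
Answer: -8131/9956 ≈ -0.81669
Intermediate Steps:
(b(-19) + 428)/(-194 - 330) = (1/(-19) + 428)/(-194 - 330) = (-1/19 + 428)/(-524) = (8131/19)*(-1/524) = -8131/9956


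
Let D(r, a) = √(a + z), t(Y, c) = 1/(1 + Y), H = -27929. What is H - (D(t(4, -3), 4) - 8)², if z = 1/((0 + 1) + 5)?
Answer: -167983/6 + 40*√6/3 ≈ -27965.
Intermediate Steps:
z = ⅙ (z = 1/(1 + 5) = 1/6 = ⅙ ≈ 0.16667)
D(r, a) = √(⅙ + a) (D(r, a) = √(a + ⅙) = √(⅙ + a))
H - (D(t(4, -3), 4) - 8)² = -27929 - (√(6 + 36*4)/6 - 8)² = -27929 - (√(6 + 144)/6 - 8)² = -27929 - (√150/6 - 8)² = -27929 - ((5*√6)/6 - 8)² = -27929 - (5*√6/6 - 8)² = -27929 - (-8 + 5*√6/6)²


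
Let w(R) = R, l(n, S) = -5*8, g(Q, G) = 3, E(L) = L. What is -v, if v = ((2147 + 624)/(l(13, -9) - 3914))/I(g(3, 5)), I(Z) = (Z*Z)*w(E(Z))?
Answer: 2771/106758 ≈ 0.025956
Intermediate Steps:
l(n, S) = -40
I(Z) = Z³ (I(Z) = (Z*Z)*Z = Z²*Z = Z³)
v = -2771/106758 (v = ((2147 + 624)/(-40 - 3914))/(3³) = (2771/(-3954))/27 = (2771*(-1/3954))*(1/27) = -2771/3954*1/27 = -2771/106758 ≈ -0.025956)
-v = -1*(-2771/106758) = 2771/106758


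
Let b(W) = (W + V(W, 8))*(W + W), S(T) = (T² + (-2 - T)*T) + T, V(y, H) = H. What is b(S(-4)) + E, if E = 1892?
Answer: 1988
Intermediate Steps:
S(T) = T + T² + T*(-2 - T) (S(T) = (T² + T*(-2 - T)) + T = T + T² + T*(-2 - T))
b(W) = 2*W*(8 + W) (b(W) = (W + 8)*(W + W) = (8 + W)*(2*W) = 2*W*(8 + W))
b(S(-4)) + E = 2*(-1*(-4))*(8 - 1*(-4)) + 1892 = 2*4*(8 + 4) + 1892 = 2*4*12 + 1892 = 96 + 1892 = 1988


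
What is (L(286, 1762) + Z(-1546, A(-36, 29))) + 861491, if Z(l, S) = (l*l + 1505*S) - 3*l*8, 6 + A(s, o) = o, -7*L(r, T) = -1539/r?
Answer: 6653300191/2002 ≈ 3.3233e+6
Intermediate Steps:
L(r, T) = 1539/(7*r) (L(r, T) = -(-1539)/(7*r) = 1539/(7*r))
A(s, o) = -6 + o
Z(l, S) = l² - 24*l + 1505*S (Z(l, S) = (l² + 1505*S) - 24*l = l² - 24*l + 1505*S)
(L(286, 1762) + Z(-1546, A(-36, 29))) + 861491 = ((1539/7)/286 + ((-1546)² - 24*(-1546) + 1505*(-6 + 29))) + 861491 = ((1539/7)*(1/286) + (2390116 + 37104 + 1505*23)) + 861491 = (1539/2002 + (2390116 + 37104 + 34615)) + 861491 = (1539/2002 + 2461835) + 861491 = 4928595209/2002 + 861491 = 6653300191/2002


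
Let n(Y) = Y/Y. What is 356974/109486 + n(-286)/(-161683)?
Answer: 28858258878/8851012469 ≈ 3.2604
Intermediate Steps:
n(Y) = 1
356974/109486 + n(-286)/(-161683) = 356974/109486 + 1/(-161683) = 356974*(1/109486) + 1*(-1/161683) = 178487/54743 - 1/161683 = 28858258878/8851012469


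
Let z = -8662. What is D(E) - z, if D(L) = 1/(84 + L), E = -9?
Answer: 649651/75 ≈ 8662.0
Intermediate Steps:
D(E) - z = 1/(84 - 9) - 1*(-8662) = 1/75 + 8662 = 649651/75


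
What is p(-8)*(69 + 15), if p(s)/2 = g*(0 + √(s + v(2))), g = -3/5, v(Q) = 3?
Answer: -504*I*√5/5 ≈ -225.4*I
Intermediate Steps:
g = -⅗ (g = -3*⅕ = -⅗ ≈ -0.60000)
p(s) = -6*√(3 + s)/5 (p(s) = 2*(-3*(0 + √(s + 3))/5) = 2*(-3*(0 + √(3 + s))/5) = 2*(-3*√(3 + s)/5) = -6*√(3 + s)/5)
p(-8)*(69 + 15) = (-6*√(3 - 8)/5)*(69 + 15) = -6*I*√5/5*84 = -504*I*√5/5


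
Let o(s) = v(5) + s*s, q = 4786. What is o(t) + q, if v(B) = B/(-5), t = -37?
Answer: 6154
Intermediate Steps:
v(B) = -B/5 (v(B) = B*(-1/5) = -B/5)
o(s) = -1 + s**2 (o(s) = -1/5*5 + s*s = -1 + s**2)
o(t) + q = (-1 + (-37)**2) + 4786 = (-1 + 1369) + 4786 = 1368 + 4786 = 6154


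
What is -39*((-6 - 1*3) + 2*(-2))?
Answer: 507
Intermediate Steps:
-39*((-6 - 1*3) + 2*(-2)) = -39*((-6 - 3) - 4) = -39*(-9 - 4) = -39*(-13) = 507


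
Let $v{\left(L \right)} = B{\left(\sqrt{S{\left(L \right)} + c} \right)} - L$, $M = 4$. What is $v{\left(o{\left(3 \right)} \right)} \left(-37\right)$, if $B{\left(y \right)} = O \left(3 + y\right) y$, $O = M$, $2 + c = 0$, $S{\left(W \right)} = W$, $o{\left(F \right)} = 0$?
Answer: $296 - 444 i \sqrt{2} \approx 296.0 - 627.91 i$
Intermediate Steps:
$c = -2$ ($c = -2 + 0 = -2$)
$O = 4$
$B{\left(y \right)} = y \left(12 + 4 y\right)$ ($B{\left(y \right)} = 4 \left(3 + y\right) y = \left(12 + 4 y\right) y = y \left(12 + 4 y\right)$)
$v{\left(L \right)} = - L + 4 \sqrt{-2 + L} \left(3 + \sqrt{-2 + L}\right)$ ($v{\left(L \right)} = 4 \sqrt{L - 2} \left(3 + \sqrt{L - 2}\right) - L = 4 \sqrt{-2 + L} \left(3 + \sqrt{-2 + L}\right) - L = - L + 4 \sqrt{-2 + L} \left(3 + \sqrt{-2 + L}\right)$)
$v{\left(o{\left(3 \right)} \right)} \left(-37\right) = \left(-8 + 3 \cdot 0 + 12 \sqrt{-2 + 0}\right) \left(-37\right) = \left(-8 + 0 + 12 \sqrt{-2}\right) \left(-37\right) = \left(-8 + 0 + 12 i \sqrt{2}\right) \left(-37\right) = \left(-8 + 12 i \sqrt{2}\right) \left(-37\right) = 296 - 444 i \sqrt{2}$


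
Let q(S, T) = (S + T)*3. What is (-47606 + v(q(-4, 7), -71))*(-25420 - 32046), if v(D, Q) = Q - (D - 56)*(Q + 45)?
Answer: 2810029934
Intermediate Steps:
q(S, T) = 3*S + 3*T
v(D, Q) = Q - (-56 + D)*(45 + Q)
(-47606 + v(q(-4, 7), -71))*(-25420 - 32046) = (-47606 + (2520 - 45*(3*(-4) + 3*7) + 57*(-71) - 1*(3*(-4) + 3*7)*(-71)))*(-25420 - 32046) = (-47606 + (2520 - 45*(-12 + 21) - 4047 - 1*(-12 + 21)*(-71)))*(-57466) = (-47606 + (2520 - 45*9 - 4047 - 1*9*(-71)))*(-57466) = (-47606 + (2520 - 405 - 4047 + 639))*(-57466) = (-47606 - 1293)*(-57466) = -48899*(-57466) = 2810029934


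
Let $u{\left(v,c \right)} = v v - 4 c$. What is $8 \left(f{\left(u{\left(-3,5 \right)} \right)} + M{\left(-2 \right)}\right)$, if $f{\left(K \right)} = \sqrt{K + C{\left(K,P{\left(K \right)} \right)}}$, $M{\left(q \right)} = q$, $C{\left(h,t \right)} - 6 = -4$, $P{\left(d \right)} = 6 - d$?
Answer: $-16 + 24 i \approx -16.0 + 24.0 i$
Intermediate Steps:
$C{\left(h,t \right)} = 2$ ($C{\left(h,t \right)} = 6 - 4 = 2$)
$u{\left(v,c \right)} = v^{2} - 4 c$
$f{\left(K \right)} = \sqrt{2 + K}$ ($f{\left(K \right)} = \sqrt{K + 2} = \sqrt{2 + K}$)
$8 \left(f{\left(u{\left(-3,5 \right)} \right)} + M{\left(-2 \right)}\right) = 8 \left(\sqrt{2 + \left(\left(-3\right)^{2} - 20\right)} - 2\right) = 8 \left(\sqrt{2 + \left(9 - 20\right)} - 2\right) = 8 \left(\sqrt{2 - 11} - 2\right) = 8 \left(\sqrt{-9} - 2\right) = 8 \left(3 i - 2\right) = 8 \left(-2 + 3 i\right) = -16 + 24 i$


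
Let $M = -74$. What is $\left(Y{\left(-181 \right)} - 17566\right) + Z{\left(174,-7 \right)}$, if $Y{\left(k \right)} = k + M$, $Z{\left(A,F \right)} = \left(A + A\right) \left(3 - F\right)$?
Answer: $-14341$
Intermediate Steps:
$Z{\left(A,F \right)} = 2 A \left(3 - F\right)$
$Y{\left(k \right)} = -74 + k$ ($Y{\left(k \right)} = k - 74 = -74 + k$)
$\left(Y{\left(-181 \right)} - 17566\right) + Z{\left(174,-7 \right)} = \left(\left(-74 - 181\right) - 17566\right) + 2 \cdot 174 \left(3 - -7\right) = \left(-255 - 17566\right) + 2 \cdot 174 \left(3 + 7\right) = -17821 + 2 \cdot 174 \cdot 10 = -17821 + 3480 = -14341$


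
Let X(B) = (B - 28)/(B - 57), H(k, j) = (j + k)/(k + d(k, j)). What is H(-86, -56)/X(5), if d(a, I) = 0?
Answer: 3692/989 ≈ 3.7331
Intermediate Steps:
H(k, j) = (j + k)/k (H(k, j) = (j + k)/(k + 0) = (j + k)/k)
X(B) = (-28 + B)/(-57 + B)
H(-86, -56)/X(5) = ((-56 - 86)/(-86))/(((-28 + 5)/(-57 + 5))) = (-1/86*(-142))/((-23/(-52))) = 71/(43*((-1/52*(-23)))) = 71/(43*(23/52)) = (71/43)*(52/23) = 3692/989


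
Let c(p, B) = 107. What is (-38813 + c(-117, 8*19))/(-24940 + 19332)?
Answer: 19353/2804 ≈ 6.9019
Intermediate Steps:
(-38813 + c(-117, 8*19))/(-24940 + 19332) = (-38813 + 107)/(-24940 + 19332) = -38706/(-5608) = -38706*(-1/5608) = 19353/2804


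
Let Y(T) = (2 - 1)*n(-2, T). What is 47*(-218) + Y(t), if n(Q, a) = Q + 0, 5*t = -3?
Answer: -10248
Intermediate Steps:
t = -3/5 (t = (1/5)*(-3) = -3/5 ≈ -0.60000)
n(Q, a) = Q
Y(T) = -2 (Y(T) = (2 - 1)*(-2) = 1*(-2) = -2)
47*(-218) + Y(t) = 47*(-218) - 2 = -10246 - 2 = -10248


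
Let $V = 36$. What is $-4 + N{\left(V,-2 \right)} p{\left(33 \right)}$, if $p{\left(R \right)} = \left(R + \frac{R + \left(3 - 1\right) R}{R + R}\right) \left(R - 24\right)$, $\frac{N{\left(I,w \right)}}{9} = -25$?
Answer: $- \frac{139733}{2} \approx -69867.0$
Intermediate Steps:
$N{\left(I,w \right)} = -225$ ($N{\left(I,w \right)} = 9 \left(-25\right) = -225$)
$p{\left(R \right)} = \left(-24 + R\right) \left(\frac{3}{2} + R\right)$ ($p{\left(R \right)} = \left(R + \frac{R + 2 R}{2 R}\right) \left(-24 + R\right) = \left(R + 3 R \frac{1}{2 R}\right) \left(-24 + R\right) = \left(R + \frac{3}{2}\right) \left(-24 + R\right) = \left(\frac{3}{2} + R\right) \left(-24 + R\right) = \left(-24 + R\right) \left(\frac{3}{2} + R\right)$)
$-4 + N{\left(V,-2 \right)} p{\left(33 \right)} = -4 - 225 \left(-36 + 33^{2} - \frac{1485}{2}\right) = -4 - 225 \left(-36 + 1089 - \frac{1485}{2}\right) = -4 - \frac{139725}{2} = - \frac{139733}{2}$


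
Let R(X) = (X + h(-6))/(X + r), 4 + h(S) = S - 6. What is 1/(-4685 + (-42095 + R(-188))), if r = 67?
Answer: -121/5660176 ≈ -2.1377e-5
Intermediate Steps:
h(S) = -10 + S (h(S) = -4 + (S - 6) = -4 + (-6 + S) = -10 + S)
R(X) = (-16 + X)/(67 + X) (R(X) = (X + (-10 - 6))/(X + 67) = (X - 16)/(67 + X) = (-16 + X)/(67 + X))
1/(-4685 + (-42095 + R(-188))) = 1/(-4685 + (-42095 + (-16 - 188)/(67 - 188))) = 1/(-4685 + (-42095 - 204/(-121))) = 1/(-4685 + (-42095 - 1/121*(-204))) = 1/(-4685 + (-42095 + 204/121)) = 1/(-4685 - 5093291/121) = 1/(-5660176/121) = -121/5660176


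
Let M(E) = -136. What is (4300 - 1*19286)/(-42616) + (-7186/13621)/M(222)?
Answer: 438549128/1233504139 ≈ 0.35553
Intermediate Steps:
(4300 - 1*19286)/(-42616) + (-7186/13621)/M(222) = (4300 - 1*19286)/(-42616) - 7186/13621/(-136) = (4300 - 19286)*(-1/42616) - 7186*1/13621*(-1/136) = -14986*(-1/42616) - 7186/13621*(-1/136) = 7493/21308 + 3593/926228 = 438549128/1233504139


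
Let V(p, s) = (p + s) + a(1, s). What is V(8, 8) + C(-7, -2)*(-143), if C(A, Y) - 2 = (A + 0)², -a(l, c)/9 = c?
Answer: -7349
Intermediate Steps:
a(l, c) = -9*c
C(A, Y) = 2 + A² (C(A, Y) = 2 + (A + 0)² = 2 + A²)
V(p, s) = p - 8*s (V(p, s) = (p + s) - 9*s = p - 8*s)
V(8, 8) + C(-7, -2)*(-143) = (8 - 8*8) + (2 + (-7)²)*(-143) = (8 - 64) + (2 + 49)*(-143) = -56 + 51*(-143) = -56 - 7293 = -7349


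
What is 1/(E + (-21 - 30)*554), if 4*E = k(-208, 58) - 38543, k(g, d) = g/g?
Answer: -2/75779 ≈ -2.6393e-5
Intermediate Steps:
k(g, d) = 1
E = -19271/2 (E = (1 - 38543)/4 = (¼)*(-38542) = -19271/2 ≈ -9635.5)
1/(E + (-21 - 30)*554) = 1/(-19271/2 + (-21 - 30)*554) = 1/(-19271/2 - 51*554) = 1/(-19271/2 - 28254) = 1/(-75779/2) = -2/75779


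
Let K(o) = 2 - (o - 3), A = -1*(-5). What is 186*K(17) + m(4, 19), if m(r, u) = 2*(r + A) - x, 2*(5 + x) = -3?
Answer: -4415/2 ≈ -2207.5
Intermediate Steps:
A = 5
x = -13/2 (x = -5 + (1/2)*(-3) = -5 - 3/2 = -13/2 ≈ -6.5000)
K(o) = 5 - o (K(o) = 2 - (-3 + o) = 2 + (3 - o) = 5 - o)
m(r, u) = 33/2 + 2*r (m(r, u) = 2*(r + 5) - 1*(-13/2) = 2*(5 + r) + 13/2 = (10 + 2*r) + 13/2 = 33/2 + 2*r)
186*K(17) + m(4, 19) = 186*(5 - 1*17) + (33/2 + 2*4) = 186*(5 - 17) + (33/2 + 8) = 186*(-12) + 49/2 = -2232 + 49/2 = -4415/2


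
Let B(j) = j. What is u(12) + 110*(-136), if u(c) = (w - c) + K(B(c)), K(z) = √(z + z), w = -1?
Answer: -14973 + 2*√6 ≈ -14968.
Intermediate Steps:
K(z) = √2*√z (K(z) = √(2*z) = √2*√z)
u(c) = -1 - c + √2*√c (u(c) = (-1 - c) + √2*√c = -1 - c + √2*√c)
u(12) + 110*(-136) = (-1 - 1*12 + √2*√12) + 110*(-136) = (-1 - 12 + √2*(2*√3)) - 14960 = (-1 - 12 + 2*√6) - 14960 = (-13 + 2*√6) - 14960 = -14973 + 2*√6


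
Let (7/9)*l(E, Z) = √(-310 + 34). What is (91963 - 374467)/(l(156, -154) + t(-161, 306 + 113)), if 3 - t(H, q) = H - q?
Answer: -8070291768/16676917 + 35595504*I*√69/16676917 ≈ -483.92 + 17.73*I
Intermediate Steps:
t(H, q) = 3 + q - H (t(H, q) = 3 - (H - q) = 3 + (q - H) = 3 + q - H)
l(E, Z) = 18*I*√69/7 (l(E, Z) = 9*√(-310 + 34)/7 = 9*√(-276)/7 = 9*(2*I*√69)/7 = 18*I*√69/7)
(91963 - 374467)/(l(156, -154) + t(-161, 306 + 113)) = (91963 - 374467)/(18*I*√69/7 + (3 + (306 + 113) - 1*(-161))) = -282504/(18*I*√69/7 + (3 + 419 + 161)) = -282504/(18*I*√69/7 + 583) = -282504/(583 + 18*I*√69/7)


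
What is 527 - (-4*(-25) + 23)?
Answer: 404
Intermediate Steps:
527 - (-4*(-25) + 23) = 527 - (100 + 23) = 527 - 1*123 = 527 - 123 = 404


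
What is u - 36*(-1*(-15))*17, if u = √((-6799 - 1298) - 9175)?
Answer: -9180 + 2*I*√4318 ≈ -9180.0 + 131.42*I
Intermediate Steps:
u = 2*I*√4318 (u = √(-8097 - 9175) = √(-17272) = 2*I*√4318 ≈ 131.42*I)
u - 36*(-1*(-15))*17 = 2*I*√4318 - 36*(-1*(-15))*17 = 2*I*√4318 - 36*15*17 = 2*I*√4318 - 540*17 = 2*I*√4318 - 1*9180 = 2*I*√4318 - 9180 = -9180 + 2*I*√4318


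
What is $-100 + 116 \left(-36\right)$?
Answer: $-4276$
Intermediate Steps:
$-100 + 116 \left(-36\right) = -100 - 4176 = -4276$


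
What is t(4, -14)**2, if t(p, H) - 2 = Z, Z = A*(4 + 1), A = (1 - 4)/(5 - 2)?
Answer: 9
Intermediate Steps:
A = -1 (A = -3/3 = -3*1/3 = -1)
Z = -5 (Z = -(4 + 1) = -1*5 = -5)
t(p, H) = -3 (t(p, H) = 2 - 5 = -3)
t(4, -14)**2 = (-3)**2 = 9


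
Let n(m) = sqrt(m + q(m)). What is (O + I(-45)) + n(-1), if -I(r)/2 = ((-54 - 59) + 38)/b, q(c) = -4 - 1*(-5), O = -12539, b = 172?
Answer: -1078279/86 ≈ -12538.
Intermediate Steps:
q(c) = 1 (q(c) = -4 + 5 = 1)
I(r) = 75/86 (I(r) = -2*((-54 - 59) + 38)/172 = -2*(-113 + 38)/172 = -(-150)/172 = -2*(-75/172) = 75/86)
n(m) = sqrt(1 + m) (n(m) = sqrt(m + 1) = sqrt(1 + m))
(O + I(-45)) + n(-1) = (-12539 + 75/86) + sqrt(1 - 1) = -1078279/86 + sqrt(0) = -1078279/86 + 0 = -1078279/86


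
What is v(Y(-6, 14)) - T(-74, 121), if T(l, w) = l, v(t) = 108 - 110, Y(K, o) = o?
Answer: 72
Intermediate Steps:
v(t) = -2
v(Y(-6, 14)) - T(-74, 121) = -2 - 1*(-74) = -2 + 74 = 72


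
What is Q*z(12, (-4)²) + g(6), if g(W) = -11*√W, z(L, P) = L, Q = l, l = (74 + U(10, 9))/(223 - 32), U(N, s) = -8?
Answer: 792/191 - 11*√6 ≈ -22.798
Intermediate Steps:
l = 66/191 (l = (74 - 8)/(223 - 32) = 66/191 ≈ 0.34555)
Q = 66/191 ≈ 0.34555
Q*z(12, (-4)²) + g(6) = (66/191)*12 - 11*√6 = 792/191 - 11*√6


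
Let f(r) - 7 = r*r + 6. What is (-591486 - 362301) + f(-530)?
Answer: -672874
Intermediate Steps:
f(r) = 13 + r**2 (f(r) = 7 + (r*r + 6) = 7 + (r**2 + 6) = 7 + (6 + r**2) = 13 + r**2)
(-591486 - 362301) + f(-530) = (-591486 - 362301) + (13 + (-530)**2) = -953787 + (13 + 280900) = -953787 + 280913 = -672874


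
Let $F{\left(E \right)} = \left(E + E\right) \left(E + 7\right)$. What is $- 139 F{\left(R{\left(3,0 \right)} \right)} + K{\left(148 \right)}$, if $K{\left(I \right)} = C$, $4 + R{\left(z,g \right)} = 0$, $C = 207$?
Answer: $3543$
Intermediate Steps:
$R{\left(z,g \right)} = -4$ ($R{\left(z,g \right)} = -4 + 0 = -4$)
$F{\left(E \right)} = 2 E \left(7 + E\right)$
$K{\left(I \right)} = 207$
$- 139 F{\left(R{\left(3,0 \right)} \right)} + K{\left(148 \right)} = - 139 \cdot 2 \left(-4\right) \left(7 - 4\right) + 207 = - 139 \cdot 2 \left(-4\right) 3 + 207 = \left(-139\right) \left(-24\right) + 207 = 3336 + 207 = 3543$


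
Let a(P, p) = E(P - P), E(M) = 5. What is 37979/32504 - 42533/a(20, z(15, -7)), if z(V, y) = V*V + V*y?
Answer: -1382302737/162520 ≈ -8505.4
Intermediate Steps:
z(V, y) = V² + V*y
a(P, p) = 5
37979/32504 - 42533/a(20, z(15, -7)) = 37979/32504 - 42533/5 = -1382302737/162520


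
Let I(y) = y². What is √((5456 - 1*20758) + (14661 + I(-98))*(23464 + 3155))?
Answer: 11*√5337973 ≈ 25414.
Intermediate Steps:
√((5456 - 1*20758) + (14661 + I(-98))*(23464 + 3155)) = √((5456 - 1*20758) + (14661 + (-98)²)*(23464 + 3155)) = √((5456 - 20758) + (14661 + 9604)*26619) = √(-15302 + 24265*26619) = √(-15302 + 645910035) = √645894733 = 11*√5337973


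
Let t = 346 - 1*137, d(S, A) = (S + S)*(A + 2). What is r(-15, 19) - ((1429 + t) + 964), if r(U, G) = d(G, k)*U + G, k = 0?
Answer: -3723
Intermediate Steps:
d(S, A) = 2*S*(2 + A) (d(S, A) = (2*S)*(2 + A) = 2*S*(2 + A))
r(U, G) = G + 4*G*U (r(U, G) = (2*G*(2 + 0))*U + G = (2*G*2)*U + G = (4*G)*U + G = 4*G*U + G = G + 4*G*U)
t = 209 (t = 346 - 137 = 209)
r(-15, 19) - ((1429 + t) + 964) = 19*(1 + 4*(-15)) - ((1429 + 209) + 964) = 19*(1 - 60) - (1638 + 964) = 19*(-59) - 1*2602 = -1121 - 2602 = -3723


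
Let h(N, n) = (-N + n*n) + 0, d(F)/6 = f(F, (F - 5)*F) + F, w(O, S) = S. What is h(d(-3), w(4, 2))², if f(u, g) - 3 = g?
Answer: 19600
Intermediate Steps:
f(u, g) = 3 + g
d(F) = 18 + 6*F + 6*F*(-5 + F) (d(F) = 6*((3 + (F - 5)*F) + F) = 6*((3 + (-5 + F)*F) + F) = 6*((3 + F*(-5 + F)) + F) = 6*(3 + F + F*(-5 + F)) = 18 + 6*F + 6*F*(-5 + F))
h(N, n) = n² - N (h(N, n) = (-N + n²) + 0 = (n² - N) + 0 = n² - N)
h(d(-3), w(4, 2))² = (2² - (18 + 6*(-3) + 6*(-3)*(-5 - 3)))² = (4 - (18 - 18 + 6*(-3)*(-8)))² = (4 - (18 - 18 + 144))² = (4 - 1*144)² = (4 - 144)² = (-140)² = 19600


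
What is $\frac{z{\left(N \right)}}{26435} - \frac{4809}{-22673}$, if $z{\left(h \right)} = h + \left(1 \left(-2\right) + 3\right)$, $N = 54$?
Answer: $\frac{3667798}{17124593} \approx 0.21418$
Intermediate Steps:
$z{\left(h \right)} = 1 + h$ ($z{\left(h \right)} = h + \left(-2 + 3\right) = h + 1 = 1 + h$)
$\frac{z{\left(N \right)}}{26435} - \frac{4809}{-22673} = \frac{1 + 54}{26435} - \frac{4809}{-22673} = 55 \cdot \frac{1}{26435} - - \frac{687}{3239} = \frac{11}{5287} + \frac{687}{3239} = \frac{3667798}{17124593}$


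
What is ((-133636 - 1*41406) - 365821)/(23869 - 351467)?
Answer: 540863/327598 ≈ 1.6510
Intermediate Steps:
((-133636 - 1*41406) - 365821)/(23869 - 351467) = ((-133636 - 41406) - 365821)/(-327598) = (-175042 - 365821)*(-1/327598) = -540863*(-1/327598) = 540863/327598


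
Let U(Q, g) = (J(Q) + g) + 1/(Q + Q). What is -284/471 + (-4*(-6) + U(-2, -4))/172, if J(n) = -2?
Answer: -161951/324048 ≈ -0.49977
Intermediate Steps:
U(Q, g) = -2 + g + 1/(2*Q) (U(Q, g) = (-2 + g) + 1/(Q + Q) = (-2 + g) + 1/(2*Q) = -2 + g + 1/(2*Q))
-284/471 + (-4*(-6) + U(-2, -4))/172 = -284/471 + (-4*(-6) + (-2 - 4 + (½)/(-2)))/172 = -284*1/471 + (24 + (-2 - 4 + (½)*(-½)))*(1/172) = -284/471 + (24 + (-2 - 4 - ¼))*(1/172) = -284/471 + (24 - 25/4)*(1/172) = -284/471 + (71/4)*(1/172) = -284/471 + 71/688 = -161951/324048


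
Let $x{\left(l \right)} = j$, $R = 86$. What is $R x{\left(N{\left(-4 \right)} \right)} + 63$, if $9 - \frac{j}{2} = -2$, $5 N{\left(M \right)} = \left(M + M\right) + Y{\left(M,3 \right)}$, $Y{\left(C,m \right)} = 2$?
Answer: $1955$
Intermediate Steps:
$N{\left(M \right)} = \frac{2}{5} + \frac{2 M}{5}$ ($N{\left(M \right)} = \frac{\left(M + M\right) + 2}{5} = \frac{2 M + 2}{5} = \frac{2 + 2 M}{5} = \frac{2}{5} + \frac{2 M}{5}$)
$j = 22$ ($j = 18 - -4 = 18 + 4 = 22$)
$x{\left(l \right)} = 22$
$R x{\left(N{\left(-4 \right)} \right)} + 63 = 86 \cdot 22 + 63 = 1892 + 63 = 1955$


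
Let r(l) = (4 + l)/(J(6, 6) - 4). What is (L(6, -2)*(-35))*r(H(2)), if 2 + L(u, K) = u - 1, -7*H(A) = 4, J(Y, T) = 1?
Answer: 120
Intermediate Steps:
H(A) = -4/7 (H(A) = -⅐*4 = -4/7)
L(u, K) = -3 + u (L(u, K) = -2 + (u - 1) = -2 + (-1 + u) = -3 + u)
r(l) = -4/3 - l/3 (r(l) = (4 + l)/(1 - 4) = (4 + l)/(-3) = (4 + l)*(-⅓) = -4/3 - l/3)
(L(6, -2)*(-35))*r(H(2)) = ((-3 + 6)*(-35))*(-4/3 - ⅓*(-4/7)) = (3*(-35))*(-4/3 + 4/21) = -105*(-8/7) = 120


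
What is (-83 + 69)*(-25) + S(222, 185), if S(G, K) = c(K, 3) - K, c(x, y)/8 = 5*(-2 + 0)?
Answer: 85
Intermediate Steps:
c(x, y) = -80 (c(x, y) = 8*(5*(-2 + 0)) = 8*(5*(-2)) = 8*(-10) = -80)
S(G, K) = -80 - K
(-83 + 69)*(-25) + S(222, 185) = (-83 + 69)*(-25) + (-80 - 1*185) = -14*(-25) + (-80 - 185) = 350 - 265 = 85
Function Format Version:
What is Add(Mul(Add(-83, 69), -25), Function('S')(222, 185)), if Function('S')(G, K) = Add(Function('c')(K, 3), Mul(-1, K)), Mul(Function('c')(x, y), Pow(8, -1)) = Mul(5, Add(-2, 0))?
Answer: 85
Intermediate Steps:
Function('c')(x, y) = -80 (Function('c')(x, y) = Mul(8, Mul(5, Add(-2, 0))) = Mul(8, Mul(5, -2)) = Mul(8, -10) = -80)
Function('S')(G, K) = Add(-80, Mul(-1, K))
Add(Mul(Add(-83, 69), -25), Function('S')(222, 185)) = Add(Mul(Add(-83, 69), -25), Add(-80, Mul(-1, 185))) = Add(Mul(-14, -25), Add(-80, -185)) = Add(350, -265) = 85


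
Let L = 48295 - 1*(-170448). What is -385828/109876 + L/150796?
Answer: -8536678305/4142215324 ≈ -2.0609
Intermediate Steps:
L = 218743 (L = 48295 + 170448 = 218743)
-385828/109876 + L/150796 = -385828/109876 + 218743/150796 = -385828*1/109876 + 218743*(1/150796) = -96457/27469 + 218743/150796 = -8536678305/4142215324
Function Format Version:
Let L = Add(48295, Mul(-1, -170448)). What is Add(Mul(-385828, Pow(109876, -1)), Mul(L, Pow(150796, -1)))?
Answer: Rational(-8536678305, 4142215324) ≈ -2.0609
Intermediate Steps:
L = 218743 (L = Add(48295, 170448) = 218743)
Add(Mul(-385828, Pow(109876, -1)), Mul(L, Pow(150796, -1))) = Add(Mul(-385828, Pow(109876, -1)), Mul(218743, Pow(150796, -1))) = Add(Mul(-385828, Rational(1, 109876)), Mul(218743, Rational(1, 150796))) = Add(Rational(-96457, 27469), Rational(218743, 150796)) = Rational(-8536678305, 4142215324)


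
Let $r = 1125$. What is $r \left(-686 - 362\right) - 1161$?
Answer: $-1180161$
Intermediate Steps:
$r \left(-686 - 362\right) - 1161 = 1125 \left(-686 - 362\right) - 1161 = 1125 \left(-1048\right) - 1161 = -1179000 - 1161 = -1180161$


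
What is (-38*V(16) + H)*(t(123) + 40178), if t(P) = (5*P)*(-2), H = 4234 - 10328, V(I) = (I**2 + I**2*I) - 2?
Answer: -6675453512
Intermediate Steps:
V(I) = -2 + I**2 + I**3 (V(I) = (I**2 + I**3) - 2 = -2 + I**2 + I**3)
H = -6094
t(P) = -10*P
(-38*V(16) + H)*(t(123) + 40178) = (-38*(-2 + 16**2 + 16**3) - 6094)*(-10*123 + 40178) = (-38*(-2 + 256 + 4096) - 6094)*(-1230 + 40178) = (-38*4350 - 6094)*38948 = (-165300 - 6094)*38948 = -171394*38948 = -6675453512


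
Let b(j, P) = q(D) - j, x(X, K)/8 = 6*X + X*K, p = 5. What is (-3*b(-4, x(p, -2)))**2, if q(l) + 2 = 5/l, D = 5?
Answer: 81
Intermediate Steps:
x(X, K) = 48*X + 8*K*X (x(X, K) = 8*(6*X + X*K) = 8*(6*X + K*X) = 48*X + 8*K*X)
q(l) = -2 + 5/l
b(j, P) = -1 - j (b(j, P) = (-2 + 5/5) - j = (-2 + 5*(1/5)) - j = (-2 + 1) - j = -1 - j)
(-3*b(-4, x(p, -2)))**2 = (-3*(-1 - 1*(-4)))**2 = (-3*(-1 + 4))**2 = (-3*3)**2 = (-9)**2 = 81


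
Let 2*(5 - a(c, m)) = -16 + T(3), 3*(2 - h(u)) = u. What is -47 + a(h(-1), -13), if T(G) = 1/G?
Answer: -205/6 ≈ -34.167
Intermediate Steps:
T(G) = 1/G
h(u) = 2 - u/3
a(c, m) = 77/6 (a(c, m) = 5 - (-16 + 1/3)/2 = 5 - 1/2*(-47/3) = 5 + 47/6 = 77/6)
-47 + a(h(-1), -13) = -47 + 77/6 = -205/6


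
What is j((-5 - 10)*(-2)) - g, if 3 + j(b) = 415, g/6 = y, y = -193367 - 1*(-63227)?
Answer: 781252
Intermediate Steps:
y = -130140 (y = -193367 + 63227 = -130140)
g = -780840 (g = 6*(-130140) = -780840)
j(b) = 412 (j(b) = -3 + 415 = 412)
j((-5 - 10)*(-2)) - g = 412 - 1*(-780840) = 412 + 780840 = 781252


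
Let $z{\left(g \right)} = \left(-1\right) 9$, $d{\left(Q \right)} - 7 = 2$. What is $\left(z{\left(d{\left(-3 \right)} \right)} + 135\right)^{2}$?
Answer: $15876$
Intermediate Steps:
$d{\left(Q \right)} = 9$ ($d{\left(Q \right)} = 7 + 2 = 9$)
$z{\left(g \right)} = -9$
$\left(z{\left(d{\left(-3 \right)} \right)} + 135\right)^{2} = \left(-9 + 135\right)^{2} = 126^{2} = 15876$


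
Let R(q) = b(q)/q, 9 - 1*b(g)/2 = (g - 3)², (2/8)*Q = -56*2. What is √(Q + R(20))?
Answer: 2*I*√119 ≈ 21.817*I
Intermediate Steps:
Q = -448 (Q = 4*(-56*2) = 4*(-112) = -448)
b(g) = 18 - 2*(-3 + g)² (b(g) = 18 - 2*(g - 3)² = 18 - 2*(-3 + g)²)
R(q) = 12 - 2*q (R(q) = (2*q*(6 - q))/q = 12 - 2*q)
√(Q + R(20)) = √(-448 + (12 - 2*20)) = √(-448 + (12 - 40)) = √(-448 - 28) = √(-476) = 2*I*√119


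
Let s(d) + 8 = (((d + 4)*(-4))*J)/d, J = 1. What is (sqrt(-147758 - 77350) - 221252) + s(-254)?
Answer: -28100520/127 + 78*I*sqrt(37) ≈ -2.2126e+5 + 474.46*I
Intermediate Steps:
s(d) = -8 + (-16 - 4*d)/d (s(d) = -8 + (((d + 4)*(-4))*1)/d = -8 + (((4 + d)*(-4))*1)/d = -8 + ((-16 - 4*d)*1)/d = -8 + (-16 - 4*d)/d)
(sqrt(-147758 - 77350) - 221252) + s(-254) = (sqrt(-147758 - 77350) - 221252) + (-12 - 16/(-254)) = (sqrt(-225108) - 221252) + (-12 - 16*(-1/254)) = (78*I*sqrt(37) - 221252) + (-12 + 8/127) = (-221252 + 78*I*sqrt(37)) - 1516/127 = -28100520/127 + 78*I*sqrt(37)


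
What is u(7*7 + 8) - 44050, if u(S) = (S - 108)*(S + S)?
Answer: -49864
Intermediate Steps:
u(S) = 2*S*(-108 + S) (u(S) = (-108 + S)*(2*S) = 2*S*(-108 + S))
u(7*7 + 8) - 44050 = 2*(7*7 + 8)*(-108 + (7*7 + 8)) - 44050 = 2*(49 + 8)*(-108 + (49 + 8)) - 44050 = 2*57*(-108 + 57) - 44050 = 2*57*(-51) - 44050 = -5814 - 44050 = -49864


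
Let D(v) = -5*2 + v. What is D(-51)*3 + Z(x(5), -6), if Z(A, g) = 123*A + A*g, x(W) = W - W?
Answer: -183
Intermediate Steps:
D(v) = -10 + v
x(W) = 0
D(-51)*3 + Z(x(5), -6) = (-10 - 51)*3 + 0*(123 - 6) = -61*3 + 0*117 = -183 + 0 = -183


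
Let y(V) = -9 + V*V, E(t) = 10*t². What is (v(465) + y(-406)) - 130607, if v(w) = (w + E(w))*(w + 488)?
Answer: 2061101615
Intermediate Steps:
y(V) = -9 + V²
v(w) = (488 + w)*(w + 10*w²) (v(w) = (w + 10*w²)*(w + 488) = (w + 10*w²)*(488 + w) = (488 + w)*(w + 10*w²))
(v(465) + y(-406)) - 130607 = (465*(488 + 10*465² + 4881*465) + (-9 + (-406)²)) - 130607 = (465*(488 + 10*216225 + 2269665) + (-9 + 164836)) - 130607 = (465*(488 + 2162250 + 2269665) + 164827) - 130607 = (465*4432403 + 164827) - 130607 = (2061067395 + 164827) - 130607 = 2061232222 - 130607 = 2061101615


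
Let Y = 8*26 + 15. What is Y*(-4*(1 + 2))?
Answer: -2676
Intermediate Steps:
Y = 223 (Y = 208 + 15 = 223)
Y*(-4*(1 + 2)) = 223*(-4*(1 + 2)) = 223*(-4*3) = 223*(-12) = -2676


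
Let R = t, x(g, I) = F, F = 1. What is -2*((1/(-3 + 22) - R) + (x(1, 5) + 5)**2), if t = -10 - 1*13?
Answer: -2244/19 ≈ -118.11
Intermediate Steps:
x(g, I) = 1
t = -23 (t = -10 - 13 = -23)
R = -23
-2*((1/(-3 + 22) - R) + (x(1, 5) + 5)**2) = -2*((1/(-3 + 22) - 1*(-23)) + (1 + 5)**2) = -2*((1/19 + 23) + 6**2) = -2*((1/19 + 23) + 36) = -2*(438/19 + 36) = -2*1122/19 = -2244/19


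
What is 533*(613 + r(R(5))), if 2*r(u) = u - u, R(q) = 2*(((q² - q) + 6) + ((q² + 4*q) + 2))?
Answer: 326729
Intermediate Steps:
R(q) = 16 + 4*q² + 6*q (R(q) = 2*((6 + q² - q) + (2 + q² + 4*q)) = 2*(8 + 2*q² + 3*q) = 16 + 4*q² + 6*q)
r(u) = 0 (r(u) = (u - u)/2 = (½)*0 = 0)
533*(613 + r(R(5))) = 533*(613 + 0) = 533*613 = 326729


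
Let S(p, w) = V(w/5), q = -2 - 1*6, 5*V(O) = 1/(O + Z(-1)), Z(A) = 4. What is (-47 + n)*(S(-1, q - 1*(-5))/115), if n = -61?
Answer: -108/1955 ≈ -0.055243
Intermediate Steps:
V(O) = 1/(5*(4 + O)) (V(O) = 1/(5*(O + 4)) = 1/(5*(4 + O)))
q = -8 (q = -2 - 6 = -8)
S(p, w) = 1/(5*(4 + w/5))
(-47 + n)*(S(-1, q - 1*(-5))/115) = (-47 - 61)*(1/((20 + (-8 - 1*(-5)))*115)) = -108/((20 + (-8 + 5))*115) = -108/((20 - 3)*115) = -108/(17*115) = -108*1/1955 = -108/1955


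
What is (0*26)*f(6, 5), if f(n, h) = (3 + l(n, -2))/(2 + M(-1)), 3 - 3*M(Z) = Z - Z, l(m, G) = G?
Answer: 0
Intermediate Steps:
M(Z) = 1 (M(Z) = 1 - (Z - Z)/3 = 1 - ⅓*0 = 1 + 0 = 1)
f(n, h) = ⅓ (f(n, h) = (3 - 2)/(2 + 1) = 1/3 = 1*(⅓) = ⅓)
(0*26)*f(6, 5) = (0*26)*(⅓) = 0*(⅓) = 0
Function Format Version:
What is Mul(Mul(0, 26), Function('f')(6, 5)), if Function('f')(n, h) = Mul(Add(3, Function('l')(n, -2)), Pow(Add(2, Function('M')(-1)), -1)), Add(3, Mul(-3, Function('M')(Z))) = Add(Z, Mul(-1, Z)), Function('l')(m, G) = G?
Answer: 0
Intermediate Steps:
Function('M')(Z) = 1 (Function('M')(Z) = Add(1, Mul(Rational(-1, 3), Add(Z, Mul(-1, Z)))) = Add(1, Mul(Rational(-1, 3), 0)) = Add(1, 0) = 1)
Function('f')(n, h) = Rational(1, 3) (Function('f')(n, h) = Mul(Add(3, -2), Pow(Add(2, 1), -1)) = Mul(1, Pow(3, -1)) = Mul(1, Rational(1, 3)) = Rational(1, 3))
Mul(Mul(0, 26), Function('f')(6, 5)) = Mul(Mul(0, 26), Rational(1, 3)) = Mul(0, Rational(1, 3)) = 0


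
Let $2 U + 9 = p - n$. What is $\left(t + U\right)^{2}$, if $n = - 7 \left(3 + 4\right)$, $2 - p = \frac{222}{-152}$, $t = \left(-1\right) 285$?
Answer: $\frac{1601360289}{23104} \approx 69311.0$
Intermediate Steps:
$t = -285$
$p = \frac{263}{76}$ ($p = 2 - \frac{222}{-152} = 2 - 222 \left(- \frac{1}{152}\right) = 2 - - \frac{111}{76} = 2 + \frac{111}{76} = \frac{263}{76} \approx 3.4605$)
$n = -49$ ($n = \left(-7\right) 7 = -49$)
$U = \frac{3303}{152}$ ($U = - \frac{9}{2} + \frac{\frac{263}{76} - -49}{2} = - \frac{9}{2} + \frac{\frac{263}{76} + 49}{2} = - \frac{9}{2} + \frac{1}{2} \cdot \frac{3987}{76} = - \frac{9}{2} + \frac{3987}{152} = \frac{3303}{152} \approx 21.73$)
$\left(t + U\right)^{2} = \left(-285 + \frac{3303}{152}\right)^{2} = \left(- \frac{40017}{152}\right)^{2} = \frac{1601360289}{23104}$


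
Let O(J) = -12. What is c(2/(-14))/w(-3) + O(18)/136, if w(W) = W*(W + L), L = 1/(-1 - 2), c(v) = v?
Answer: -61/595 ≈ -0.10252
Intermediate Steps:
L = -1/3 (L = 1/(-3) = -1/3 ≈ -0.33333)
w(W) = W*(-1/3 + W) (w(W) = W*(W - 1/3) = W*(-1/3 + W))
c(2/(-14))/w(-3) + O(18)/136 = (2/(-14))/((-3*(-1/3 - 3))) - 12/136 = (2*(-1/14))/((-3*(-10/3))) - 12*1/136 = -1/7/10 - 3/34 = -1/7*1/10 - 3/34 = -1/70 - 3/34 = -61/595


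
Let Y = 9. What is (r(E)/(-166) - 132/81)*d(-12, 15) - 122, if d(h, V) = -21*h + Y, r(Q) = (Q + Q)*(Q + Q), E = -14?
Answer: -443222/249 ≈ -1780.0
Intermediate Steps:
r(Q) = 4*Q**2 (r(Q) = (2*Q)*(2*Q) = 4*Q**2)
d(h, V) = 9 - 21*h (d(h, V) = -21*h + 9 = 9 - 21*h)
(r(E)/(-166) - 132/81)*d(-12, 15) - 122 = ((4*(-14)**2)/(-166) - 132/81)*(9 - 21*(-12)) - 122 = ((4*196)*(-1/166) - 132*1/81)*(9 + 252) - 122 = (784*(-1/166) - 44/27)*261 - 122 = (-392/83 - 44/27)*261 - 122 = -14236/2241*261 - 122 = -412844/249 - 122 = -443222/249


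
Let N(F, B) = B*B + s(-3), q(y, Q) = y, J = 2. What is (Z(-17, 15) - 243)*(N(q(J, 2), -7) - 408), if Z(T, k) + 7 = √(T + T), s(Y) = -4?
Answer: 90750 - 363*I*√34 ≈ 90750.0 - 2116.6*I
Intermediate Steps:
Z(T, k) = -7 + √2*√T (Z(T, k) = -7 + √(T + T) = -7 + √(2*T) = -7 + √2*√T)
N(F, B) = -4 + B² (N(F, B) = B*B - 4 = B² - 4 = -4 + B²)
(Z(-17, 15) - 243)*(N(q(J, 2), -7) - 408) = ((-7 + √2*√(-17)) - 243)*((-4 + (-7)²) - 408) = ((-7 + √2*(I*√17)) - 243)*((-4 + 49) - 408) = ((-7 + I*√34) - 243)*(45 - 408) = (-250 + I*√34)*(-363) = 90750 - 363*I*√34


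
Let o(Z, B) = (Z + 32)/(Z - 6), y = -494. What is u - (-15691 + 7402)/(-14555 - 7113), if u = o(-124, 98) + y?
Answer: -695301537/1408420 ≈ -493.67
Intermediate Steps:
o(Z, B) = (32 + Z)/(-6 + Z)
u = -32064/65 (u = (32 - 124)/(-6 - 124) - 494 = -92/(-130) - 494 = -1/130*(-92) - 494 = 46/65 - 494 = -32064/65 ≈ -493.29)
u - (-15691 + 7402)/(-14555 - 7113) = -32064/65 - (-15691 + 7402)/(-14555 - 7113) = -32064/65 - (-8289)/(-21668) = -32064/65 - (-8289)*(-1)/21668 = -32064/65 - 1*8289/21668 = -32064/65 - 8289/21668 = -695301537/1408420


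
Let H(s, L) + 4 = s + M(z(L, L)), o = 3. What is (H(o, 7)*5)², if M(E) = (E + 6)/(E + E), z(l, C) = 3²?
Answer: 25/36 ≈ 0.69444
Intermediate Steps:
z(l, C) = 9
M(E) = (6 + E)/(2*E) (M(E) = (6 + E)/((2*E)) = (6 + E)*(1/(2*E)) = (6 + E)/(2*E))
H(s, L) = -19/6 + s (H(s, L) = -4 + (s + (½)*(6 + 9)/9) = -4 + (s + (½)*(⅑)*15) = -4 + (s + ⅚) = -4 + (⅚ + s) = -19/6 + s)
(H(o, 7)*5)² = ((-19/6 + 3)*5)² = (-⅙*5)² = (-⅚)² = 25/36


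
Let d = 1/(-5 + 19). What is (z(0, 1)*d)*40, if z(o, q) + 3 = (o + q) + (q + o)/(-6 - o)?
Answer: -130/21 ≈ -6.1905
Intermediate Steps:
z(o, q) = -3 + o + q + (o + q)/(-6 - o) (z(o, q) = -3 + ((o + q) + (q + o)/(-6 - o)) = -3 + ((o + q) + (o + q)/(-6 - o)) = -3 + (o + q + (o + q)/(-6 - o)) = -3 + o + q + (o + q)/(-6 - o))
d = 1/14 ≈ 0.071429
(z(0, 1)*d)*40 = (((-18 + 0² + 2*0 + 5*1 + 0*1)/(6 + 0))*(1/14))*40 = (((-18 + 0 + 0 + 5 + 0)/6)*(1/14))*40 = (((⅙)*(-13))*(1/14))*40 = -13/6*1/14*40 = -13/84*40 = -130/21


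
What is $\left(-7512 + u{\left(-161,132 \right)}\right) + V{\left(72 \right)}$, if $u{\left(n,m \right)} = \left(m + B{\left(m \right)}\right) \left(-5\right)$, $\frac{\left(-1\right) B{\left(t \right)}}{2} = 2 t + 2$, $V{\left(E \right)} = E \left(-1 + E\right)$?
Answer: $-400$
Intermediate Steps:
$B{\left(t \right)} = -4 - 4 t$ ($B{\left(t \right)} = - 2 \left(2 t + 2\right) = - 2 \left(2 + 2 t\right) = -4 - 4 t$)
$u{\left(n,m \right)} = 20 + 15 m$ ($u{\left(n,m \right)} = \left(m - \left(4 + 4 m\right)\right) \left(-5\right) = \left(-4 - 3 m\right) \left(-5\right) = 20 + 15 m$)
$\left(-7512 + u{\left(-161,132 \right)}\right) + V{\left(72 \right)} = \left(-7512 + \left(20 + 15 \cdot 132\right)\right) + 72 \left(-1 + 72\right) = \left(-7512 + \left(20 + 1980\right)\right) + 72 \cdot 71 = \left(-7512 + 2000\right) + 5112 = -5512 + 5112 = -400$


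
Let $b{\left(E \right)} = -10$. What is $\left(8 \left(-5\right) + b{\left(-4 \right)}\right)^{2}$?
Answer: $2500$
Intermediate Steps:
$\left(8 \left(-5\right) + b{\left(-4 \right)}\right)^{2} = \left(8 \left(-5\right) - 10\right)^{2} = \left(-40 - 10\right)^{2} = \left(-50\right)^{2} = 2500$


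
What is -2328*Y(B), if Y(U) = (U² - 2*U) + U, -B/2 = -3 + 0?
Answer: -69840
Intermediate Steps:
B = 6 (B = -2*(-3 + 0) = -2*(-3) = 6)
Y(U) = U² - U
-2328*Y(B) = -13968*(-1 + 6) = -13968*5 = -2328*30 = -69840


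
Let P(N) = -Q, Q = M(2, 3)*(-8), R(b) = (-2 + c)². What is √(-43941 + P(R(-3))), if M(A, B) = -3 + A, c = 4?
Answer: I*√43949 ≈ 209.64*I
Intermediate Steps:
R(b) = 4 (R(b) = (-2 + 4)² = 2² = 4)
Q = 8 (Q = (-3 + 2)*(-8) = -1*(-8) = 8)
P(N) = -8 (P(N) = -1*8 = -8)
√(-43941 + P(R(-3))) = √(-43941 - 8) = √(-43949) = I*√43949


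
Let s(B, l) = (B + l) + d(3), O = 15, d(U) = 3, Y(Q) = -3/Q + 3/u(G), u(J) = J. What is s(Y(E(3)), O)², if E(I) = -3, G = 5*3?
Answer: 9216/25 ≈ 368.64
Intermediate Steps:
G = 15
Y(Q) = ⅕ - 3/Q (Y(Q) = -3/Q + 3/15 = -3/Q + 3*(1/15) = -3/Q + ⅕ = ⅕ - 3/Q)
s(B, l) = 3 + B + l (s(B, l) = (B + l) + 3 = 3 + B + l)
s(Y(E(3)), O)² = (3 + (⅕)*(-15 - 3)/(-3) + 15)² = (3 + (⅕)*(-⅓)*(-18) + 15)² = (3 + 6/5 + 15)² = (96/5)² = 9216/25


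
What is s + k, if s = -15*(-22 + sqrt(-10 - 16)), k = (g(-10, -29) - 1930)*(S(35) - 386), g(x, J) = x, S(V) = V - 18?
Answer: 716190 - 15*I*sqrt(26) ≈ 7.1619e+5 - 76.485*I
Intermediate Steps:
S(V) = -18 + V
k = 715860 (k = (-10 - 1930)*((-18 + 35) - 386) = -1940*(17 - 386) = -1940*(-369) = 715860)
s = 330 - 15*I*sqrt(26) (s = -15*(-22 + sqrt(-26)) = -15*(-22 + I*sqrt(26)) = 330 - 15*I*sqrt(26) ≈ 330.0 - 76.485*I)
s + k = (330 - 15*I*sqrt(26)) + 715860 = 716190 - 15*I*sqrt(26)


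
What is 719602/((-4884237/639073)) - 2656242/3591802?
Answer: -825902222182059023/8771606112537 ≈ -94156.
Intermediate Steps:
719602/((-4884237/639073)) - 2656242/3591802 = 719602/((-4884237*1/639073)) - 2656242*1/3591802 = 719602/(-4884237/639073) - 1328121/1795901 = 719602*(-639073/4884237) - 1328121/1795901 = -459878208946/4884237 - 1328121/1795901 = -825902222182059023/8771606112537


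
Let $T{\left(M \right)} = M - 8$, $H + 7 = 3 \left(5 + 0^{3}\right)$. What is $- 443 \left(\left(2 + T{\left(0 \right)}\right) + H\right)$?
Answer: $-886$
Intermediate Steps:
$H = 8$ ($H = -7 + 3 \left(5 + 0^{3}\right) = -7 + 3 \left(5 + 0\right) = -7 + 3 \cdot 5 = -7 + 15 = 8$)
$T{\left(M \right)} = -8 + M$ ($T{\left(M \right)} = M - 8 = -8 + M$)
$- 443 \left(\left(2 + T{\left(0 \right)}\right) + H\right) = - 443 \left(\left(2 + \left(-8 + 0\right)\right) + 8\right) = - 443 \left(\left(2 - 8\right) + 8\right) = - 443 \left(-6 + 8\right) = \left(-443\right) 2 = -886$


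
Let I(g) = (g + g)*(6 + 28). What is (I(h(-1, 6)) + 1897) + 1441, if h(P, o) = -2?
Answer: 3202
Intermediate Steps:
I(g) = 68*g (I(g) = (2*g)*34 = 68*g)
(I(h(-1, 6)) + 1897) + 1441 = (68*(-2) + 1897) + 1441 = (-136 + 1897) + 1441 = 1761 + 1441 = 3202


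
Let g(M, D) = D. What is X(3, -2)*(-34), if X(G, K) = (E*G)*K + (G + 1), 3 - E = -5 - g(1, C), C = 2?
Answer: 1904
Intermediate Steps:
E = 10 (E = 3 - (-5 - 1*2) = 3 - (-5 - 2) = 3 - 1*(-7) = 3 + 7 = 10)
X(G, K) = 1 + G + 10*G*K (X(G, K) = (10*G)*K + (G + 1) = 10*G*K + (1 + G) = 1 + G + 10*G*K)
X(3, -2)*(-34) = (1 + 3 + 10*3*(-2))*(-34) = (1 + 3 - 60)*(-34) = -56*(-34) = 1904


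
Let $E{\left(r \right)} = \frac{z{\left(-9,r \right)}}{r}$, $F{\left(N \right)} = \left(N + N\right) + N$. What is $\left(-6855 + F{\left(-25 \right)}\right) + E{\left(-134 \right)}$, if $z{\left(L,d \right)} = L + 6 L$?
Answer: $- \frac{928557}{134} \approx -6929.5$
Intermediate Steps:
$z{\left(L,d \right)} = 7 L$
$F{\left(N \right)} = 3 N$ ($F{\left(N \right)} = 2 N + N = 3 N$)
$E{\left(r \right)} = - \frac{63}{r}$ ($E{\left(r \right)} = \frac{7 \left(-9\right)}{r} = - \frac{63}{r}$)
$\left(-6855 + F{\left(-25 \right)}\right) + E{\left(-134 \right)} = \left(-6855 + 3 \left(-25\right)\right) - \frac{63}{-134} = \left(-6855 - 75\right) - - \frac{63}{134} = -6930 + \frac{63}{134} = - \frac{928557}{134}$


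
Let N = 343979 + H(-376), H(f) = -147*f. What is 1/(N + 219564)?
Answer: 1/618815 ≈ 1.6160e-6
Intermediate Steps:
N = 399251 (N = 343979 - 147*(-376) = 343979 + 55272 = 399251)
1/(N + 219564) = 1/(399251 + 219564) = 1/618815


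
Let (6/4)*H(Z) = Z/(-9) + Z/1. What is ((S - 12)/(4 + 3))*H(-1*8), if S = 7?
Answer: 640/189 ≈ 3.3862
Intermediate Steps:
H(Z) = 16*Z/27 (H(Z) = 2*(Z/(-9) + Z/1)/3 = 2*(Z*(-1/9) + Z*1)/3 = 2*(-Z/9 + Z)/3 = 2*(8*Z/9)/3 = 16*Z/27)
((S - 12)/(4 + 3))*H(-1*8) = ((7 - 12)/(4 + 3))*(16*(-1*8)/27) = (-5/7)*((16/27)*(-8)) = -5*1/7*(-128/27) = -5/7*(-128/27) = 640/189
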